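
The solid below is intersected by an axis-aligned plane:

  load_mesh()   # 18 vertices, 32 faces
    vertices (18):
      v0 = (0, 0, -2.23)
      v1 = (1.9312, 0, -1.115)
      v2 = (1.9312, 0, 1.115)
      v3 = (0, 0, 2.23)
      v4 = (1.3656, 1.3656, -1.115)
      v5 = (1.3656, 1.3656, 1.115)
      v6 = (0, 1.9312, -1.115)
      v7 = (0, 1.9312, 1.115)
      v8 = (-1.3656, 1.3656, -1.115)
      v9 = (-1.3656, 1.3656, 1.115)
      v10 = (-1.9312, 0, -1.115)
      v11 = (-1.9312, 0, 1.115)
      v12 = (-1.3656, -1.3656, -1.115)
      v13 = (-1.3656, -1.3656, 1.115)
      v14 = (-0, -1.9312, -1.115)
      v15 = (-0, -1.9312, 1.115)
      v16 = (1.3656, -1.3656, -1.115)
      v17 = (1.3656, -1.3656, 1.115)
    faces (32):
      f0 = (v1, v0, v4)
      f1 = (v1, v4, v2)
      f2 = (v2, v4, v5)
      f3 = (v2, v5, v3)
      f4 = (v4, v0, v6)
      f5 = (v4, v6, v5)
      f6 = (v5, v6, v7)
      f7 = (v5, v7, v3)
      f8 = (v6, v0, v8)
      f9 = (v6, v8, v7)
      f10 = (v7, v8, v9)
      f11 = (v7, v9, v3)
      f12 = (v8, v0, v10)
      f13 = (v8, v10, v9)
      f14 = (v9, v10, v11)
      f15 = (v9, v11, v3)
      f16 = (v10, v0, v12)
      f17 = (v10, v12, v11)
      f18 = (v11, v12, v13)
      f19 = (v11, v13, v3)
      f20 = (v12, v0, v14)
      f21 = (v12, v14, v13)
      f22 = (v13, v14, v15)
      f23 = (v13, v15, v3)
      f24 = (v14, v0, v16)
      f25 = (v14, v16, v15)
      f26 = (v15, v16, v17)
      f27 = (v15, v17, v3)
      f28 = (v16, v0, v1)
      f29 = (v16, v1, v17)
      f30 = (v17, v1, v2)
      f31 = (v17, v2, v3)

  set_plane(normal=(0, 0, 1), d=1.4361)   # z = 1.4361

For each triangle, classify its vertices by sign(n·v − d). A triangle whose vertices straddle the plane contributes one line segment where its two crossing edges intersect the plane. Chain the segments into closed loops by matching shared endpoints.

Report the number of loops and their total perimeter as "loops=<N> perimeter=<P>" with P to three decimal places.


loops=1 perimeter=8.419

Straddling triangles (8 of 32):
  (v2,v5,v3) [--+] → (0.972332, 0.972332, 1.4361)–(1.37505, 0, 1.4361)  len=1.0524
  (v5,v7,v3) [--+] → (0, 1.37505, 1.4361)–(0.972332, 0.972332, 1.4361)  len=1.0524
  (v7,v9,v3) [--+] → (-0.972332, 0.972332, 1.4361)–(0, 1.37505, 1.4361)  len=1.0524
  (v9,v11,v3) [--+] → (-1.37505, 0, 1.4361)–(-0.972332, 0.972332, 1.4361)  len=1.0524
  (v11,v13,v3) [--+] → (-0.972332, -0.972332, 1.4361)–(-1.37505, 0, 1.4361)  len=1.0524
  (v13,v15,v3) [--+] → (0, -1.37505, 1.4361)–(-0.972332, -0.972332, 1.4361)  len=1.0524
  (v15,v17,v3) [--+] → (0.972332, -0.972332, 1.4361)–(0, -1.37505, 1.4361)  len=1.0524
  (v17,v2,v3) [--+] → (1.37505, 0, 1.4361)–(0.972332, -0.972332, 1.4361)  len=1.0524

Chained into 1 loop(s):
  loop 1: 8 segments, perimeter = 8.4194
Total perimeter = 8.419


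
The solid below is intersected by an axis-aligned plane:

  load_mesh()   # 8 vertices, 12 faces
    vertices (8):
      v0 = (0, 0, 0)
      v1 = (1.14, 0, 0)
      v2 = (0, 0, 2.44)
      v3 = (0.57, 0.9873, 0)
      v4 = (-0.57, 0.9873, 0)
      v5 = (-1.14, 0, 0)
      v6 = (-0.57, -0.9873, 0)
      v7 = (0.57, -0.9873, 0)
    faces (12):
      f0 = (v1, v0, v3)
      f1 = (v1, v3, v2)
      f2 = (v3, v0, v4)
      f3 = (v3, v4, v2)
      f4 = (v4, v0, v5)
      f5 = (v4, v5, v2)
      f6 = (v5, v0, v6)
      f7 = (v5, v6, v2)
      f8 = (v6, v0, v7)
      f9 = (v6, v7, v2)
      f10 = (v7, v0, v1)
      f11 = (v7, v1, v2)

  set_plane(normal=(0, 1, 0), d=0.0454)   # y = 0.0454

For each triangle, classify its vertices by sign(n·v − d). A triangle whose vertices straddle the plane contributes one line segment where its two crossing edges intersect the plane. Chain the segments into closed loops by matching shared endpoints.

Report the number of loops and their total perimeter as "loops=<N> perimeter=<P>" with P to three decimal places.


loops=1 perimeter=7.419

Straddling triangles (6 of 12):
  (v1,v0,v3) [--+] → (0.0262109, 0.0454, 0)–(1.11379, 0.0454, 0)  len=1.0876
  (v1,v3,v2) [-+-] → (1.11379, 0.0454, 0)–(0.0262109, 0.0454, 2.3278)  len=2.5693
  (v3,v0,v4) [+-+] → (0.0262109, 0.0454, 0)–(-0.0262109, 0.0454, 0)  len=0.0524
  (v3,v4,v2) [++-] → (-0.0262109, 0.0454, 2.3278)–(0.0262109, 0.0454, 2.3278)  len=0.0524
  (v4,v0,v5) [+--] → (-0.0262109, 0.0454, 0)–(-1.11379, 0.0454, 0)  len=1.0876
  (v4,v5,v2) [+--] → (-1.11379, 0.0454, 0)–(-0.0262109, 0.0454, 2.3278)  len=2.5693

Chained into 1 loop(s):
  loop 1: 6 segments, perimeter = 7.4187
Total perimeter = 7.419


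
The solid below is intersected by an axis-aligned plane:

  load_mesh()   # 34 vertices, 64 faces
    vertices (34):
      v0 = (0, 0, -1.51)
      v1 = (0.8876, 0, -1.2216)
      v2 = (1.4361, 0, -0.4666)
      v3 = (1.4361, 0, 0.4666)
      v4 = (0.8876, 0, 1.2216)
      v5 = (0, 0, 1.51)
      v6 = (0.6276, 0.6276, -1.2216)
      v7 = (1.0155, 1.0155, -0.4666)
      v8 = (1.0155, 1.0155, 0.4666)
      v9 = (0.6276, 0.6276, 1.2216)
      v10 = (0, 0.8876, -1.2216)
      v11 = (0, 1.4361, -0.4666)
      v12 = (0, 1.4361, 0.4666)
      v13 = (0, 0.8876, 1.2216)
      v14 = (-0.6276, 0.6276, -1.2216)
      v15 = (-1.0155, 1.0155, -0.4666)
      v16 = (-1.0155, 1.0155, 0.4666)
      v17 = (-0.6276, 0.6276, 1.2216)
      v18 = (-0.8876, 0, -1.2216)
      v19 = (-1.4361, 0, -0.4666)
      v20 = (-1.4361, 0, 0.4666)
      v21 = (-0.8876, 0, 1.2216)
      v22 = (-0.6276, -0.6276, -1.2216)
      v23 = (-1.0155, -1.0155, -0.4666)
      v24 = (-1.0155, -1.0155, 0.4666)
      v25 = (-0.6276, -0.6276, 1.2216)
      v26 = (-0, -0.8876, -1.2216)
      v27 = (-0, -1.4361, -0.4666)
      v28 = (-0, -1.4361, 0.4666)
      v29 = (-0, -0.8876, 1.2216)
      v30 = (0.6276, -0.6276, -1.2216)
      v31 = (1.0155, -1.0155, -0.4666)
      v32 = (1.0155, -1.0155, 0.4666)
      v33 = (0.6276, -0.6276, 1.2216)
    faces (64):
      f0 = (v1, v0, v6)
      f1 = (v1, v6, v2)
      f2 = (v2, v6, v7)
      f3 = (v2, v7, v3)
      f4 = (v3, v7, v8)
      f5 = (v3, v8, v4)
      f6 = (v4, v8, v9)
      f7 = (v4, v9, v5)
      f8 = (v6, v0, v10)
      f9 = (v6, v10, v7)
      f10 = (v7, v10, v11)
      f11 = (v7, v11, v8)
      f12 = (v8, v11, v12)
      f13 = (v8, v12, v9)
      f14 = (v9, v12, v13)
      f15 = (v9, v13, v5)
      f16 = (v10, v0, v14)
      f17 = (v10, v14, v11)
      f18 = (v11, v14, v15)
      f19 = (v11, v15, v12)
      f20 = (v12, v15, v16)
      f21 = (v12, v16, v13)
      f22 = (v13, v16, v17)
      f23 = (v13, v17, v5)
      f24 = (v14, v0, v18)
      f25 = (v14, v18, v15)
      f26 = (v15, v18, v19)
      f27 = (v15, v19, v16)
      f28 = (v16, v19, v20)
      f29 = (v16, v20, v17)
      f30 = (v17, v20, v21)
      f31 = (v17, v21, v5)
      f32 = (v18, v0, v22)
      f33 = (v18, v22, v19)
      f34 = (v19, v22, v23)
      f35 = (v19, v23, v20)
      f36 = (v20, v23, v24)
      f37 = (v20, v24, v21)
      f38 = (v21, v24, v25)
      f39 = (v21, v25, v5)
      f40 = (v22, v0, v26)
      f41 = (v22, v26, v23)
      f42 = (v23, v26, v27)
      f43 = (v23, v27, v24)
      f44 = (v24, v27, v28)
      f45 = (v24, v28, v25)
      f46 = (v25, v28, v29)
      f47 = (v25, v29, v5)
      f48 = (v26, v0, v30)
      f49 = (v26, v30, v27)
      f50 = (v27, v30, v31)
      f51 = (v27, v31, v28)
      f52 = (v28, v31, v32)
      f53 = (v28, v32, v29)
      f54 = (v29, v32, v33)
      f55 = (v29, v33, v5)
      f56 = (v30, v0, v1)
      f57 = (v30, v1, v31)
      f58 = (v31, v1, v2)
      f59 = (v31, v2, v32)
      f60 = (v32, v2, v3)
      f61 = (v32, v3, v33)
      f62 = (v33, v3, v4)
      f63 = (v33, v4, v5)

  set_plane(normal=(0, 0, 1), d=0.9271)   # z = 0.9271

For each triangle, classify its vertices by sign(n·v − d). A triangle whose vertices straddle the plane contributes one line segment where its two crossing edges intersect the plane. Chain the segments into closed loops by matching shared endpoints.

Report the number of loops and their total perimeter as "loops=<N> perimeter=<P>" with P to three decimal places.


Straddling triangles (16 of 64):
  (v3,v8,v4) [--+] → (0.937489, 0.396112, 0.9271)–(1.10155, 0, 0.9271)  len=0.4287
  (v4,v8,v9) [+-+] → (0.937489, 0.396112, 0.9271)–(0.778907, 0.778907, 0.9271)  len=0.4143
  (v8,v12,v9) [--+] → (0.382794, 0.942969, 0.9271)–(0.778907, 0.778907, 0.9271)  len=0.4287
  (v9,v12,v13) [+-+] → (0.382794, 0.942969, 0.9271)–(0, 1.10155, 0.9271)  len=0.4143
  (v12,v16,v13) [--+] → (-0.396112, 0.937489, 0.9271)–(0, 1.10155, 0.9271)  len=0.4287
  (v13,v16,v17) [+-+] → (-0.396112, 0.937489, 0.9271)–(-0.778907, 0.778907, 0.9271)  len=0.4143
  (v16,v20,v17) [--+] → (-0.942969, 0.382794, 0.9271)–(-0.778907, 0.778907, 0.9271)  len=0.4287
  (v17,v20,v21) [+-+] → (-0.942969, 0.382794, 0.9271)–(-1.10155, 0, 0.9271)  len=0.4143
  (v20,v24,v21) [--+] → (-0.937489, -0.396112, 0.9271)–(-1.10155, 0, 0.9271)  len=0.4287
  (v21,v24,v25) [+-+] → (-0.937489, -0.396112, 0.9271)–(-0.778907, -0.778907, 0.9271)  len=0.4143
  (v24,v28,v25) [--+] → (-0.382794, -0.942969, 0.9271)–(-0.778907, -0.778907, 0.9271)  len=0.4287
  (v25,v28,v29) [+-+] → (-0.382794, -0.942969, 0.9271)–(0, -1.10155, 0.9271)  len=0.4143
  (v28,v32,v29) [--+] → (0.396112, -0.937489, 0.9271)–(0, -1.10155, 0.9271)  len=0.4287
  (v29,v32,v33) [+-+] → (0.396112, -0.937489, 0.9271)–(0.778907, -0.778907, 0.9271)  len=0.4143
  (v32,v3,v33) [--+] → (0.942969, -0.382794, 0.9271)–(0.778907, -0.778907, 0.9271)  len=0.4287
  (v33,v3,v4) [+-+] → (0.942969, -0.382794, 0.9271)–(1.10155, 0, 0.9271)  len=0.4143

Chained into 1 loop(s):
  loop 1: 16 segments, perimeter = 6.7447
Total perimeter = 6.745

loops=1 perimeter=6.745


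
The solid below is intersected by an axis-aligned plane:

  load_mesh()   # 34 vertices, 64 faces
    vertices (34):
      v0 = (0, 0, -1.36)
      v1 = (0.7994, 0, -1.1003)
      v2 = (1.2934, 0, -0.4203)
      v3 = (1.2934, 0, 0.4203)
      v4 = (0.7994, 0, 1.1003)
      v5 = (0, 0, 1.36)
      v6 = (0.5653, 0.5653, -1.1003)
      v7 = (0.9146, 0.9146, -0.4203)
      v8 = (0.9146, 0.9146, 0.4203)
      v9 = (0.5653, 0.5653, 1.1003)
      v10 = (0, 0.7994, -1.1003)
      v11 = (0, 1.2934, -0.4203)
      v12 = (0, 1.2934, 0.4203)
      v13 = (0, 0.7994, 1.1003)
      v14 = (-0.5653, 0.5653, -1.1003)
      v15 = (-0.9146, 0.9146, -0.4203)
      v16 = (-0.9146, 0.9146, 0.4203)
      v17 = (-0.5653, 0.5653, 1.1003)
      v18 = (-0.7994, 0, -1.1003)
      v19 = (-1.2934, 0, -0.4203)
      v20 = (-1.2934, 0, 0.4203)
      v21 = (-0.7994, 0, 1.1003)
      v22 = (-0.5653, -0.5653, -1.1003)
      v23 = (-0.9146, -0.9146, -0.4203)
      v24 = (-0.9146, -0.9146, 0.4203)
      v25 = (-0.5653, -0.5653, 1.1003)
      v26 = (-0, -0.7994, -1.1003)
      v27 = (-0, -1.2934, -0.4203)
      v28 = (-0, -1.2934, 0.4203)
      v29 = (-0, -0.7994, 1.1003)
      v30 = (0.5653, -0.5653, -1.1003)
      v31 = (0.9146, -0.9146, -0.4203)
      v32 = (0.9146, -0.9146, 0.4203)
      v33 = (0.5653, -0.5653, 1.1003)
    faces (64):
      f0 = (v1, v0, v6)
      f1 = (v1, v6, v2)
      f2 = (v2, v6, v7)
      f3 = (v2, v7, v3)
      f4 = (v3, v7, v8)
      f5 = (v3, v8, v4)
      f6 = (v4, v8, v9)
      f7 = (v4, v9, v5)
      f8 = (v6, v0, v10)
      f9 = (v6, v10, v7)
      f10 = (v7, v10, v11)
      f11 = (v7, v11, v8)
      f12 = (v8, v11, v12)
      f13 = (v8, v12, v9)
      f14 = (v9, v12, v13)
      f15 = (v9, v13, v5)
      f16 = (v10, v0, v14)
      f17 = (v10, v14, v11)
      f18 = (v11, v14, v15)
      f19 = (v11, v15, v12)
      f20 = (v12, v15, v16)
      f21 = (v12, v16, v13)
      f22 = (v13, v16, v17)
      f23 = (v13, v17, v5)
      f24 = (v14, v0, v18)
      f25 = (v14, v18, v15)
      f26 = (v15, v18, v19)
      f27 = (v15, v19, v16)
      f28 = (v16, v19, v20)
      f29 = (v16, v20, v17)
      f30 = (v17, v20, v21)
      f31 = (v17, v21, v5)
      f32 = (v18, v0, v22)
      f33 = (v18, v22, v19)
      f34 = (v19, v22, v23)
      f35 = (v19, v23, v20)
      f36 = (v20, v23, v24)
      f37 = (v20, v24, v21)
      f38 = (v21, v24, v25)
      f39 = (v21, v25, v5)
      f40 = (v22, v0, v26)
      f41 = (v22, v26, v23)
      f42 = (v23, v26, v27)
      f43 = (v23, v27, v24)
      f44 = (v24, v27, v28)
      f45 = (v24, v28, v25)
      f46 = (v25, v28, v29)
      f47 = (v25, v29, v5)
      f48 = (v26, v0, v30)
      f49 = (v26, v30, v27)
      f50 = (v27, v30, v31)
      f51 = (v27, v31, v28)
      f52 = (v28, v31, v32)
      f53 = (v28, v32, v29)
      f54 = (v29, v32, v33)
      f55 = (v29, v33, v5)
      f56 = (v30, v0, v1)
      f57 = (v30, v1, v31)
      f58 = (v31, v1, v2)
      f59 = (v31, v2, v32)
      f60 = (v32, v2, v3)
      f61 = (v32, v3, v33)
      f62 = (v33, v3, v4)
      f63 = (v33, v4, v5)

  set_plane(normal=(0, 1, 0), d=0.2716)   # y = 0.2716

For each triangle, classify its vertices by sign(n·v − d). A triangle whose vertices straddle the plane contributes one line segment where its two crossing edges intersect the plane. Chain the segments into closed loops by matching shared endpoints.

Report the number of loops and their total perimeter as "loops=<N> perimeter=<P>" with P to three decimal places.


loops=1 perimeter=7.886

Straddling triangles (20 of 64):
  (v1,v0,v6) [--+] → (0.2716, 0.2716, -1.23523)–(0.686926, 0.2716, -1.1003)  len=0.4367
  (v1,v6,v2) [-+-] → (0.686926, 0.2716, -1.1003)–(0.943582, 0.2716, -0.747008)  len=0.4367
  (v2,v6,v7) [-++] → (0.943582, 0.2716, -0.747008)–(1.18091, 0.2716, -0.4203)  len=0.4038
  (v2,v7,v3) [-+-] → (1.18091, 0.2716, -0.4203)–(1.18091, 0.2716, 0.170675)  len=0.5910
  (v3,v7,v8) [-++] → (1.18091, 0.2716, 0.170675)–(1.18091, 0.2716, 0.4203)  len=0.2496
  (v3,v8,v4) [-+-] → (1.18091, 0.2716, 0.4203)–(0.83361, 0.2716, 0.898367)  len=0.5909
  (v4,v8,v9) [-++] → (0.83361, 0.2716, 0.898367)–(0.686926, 0.2716, 1.1003)  len=0.2496
  (v4,v9,v5) [-+-] → (0.686926, 0.2716, 1.1003)–(0.2716, 0.2716, 1.23523)  len=0.4367
  (v6,v0,v10) [+-+] → (0.2716, 0.2716, -1.23523)–(0, 0.2716, -1.27177)  len=0.2740
  (v9,v13,v5) [++-] → (0, 0.2716, 1.27177)–(0.2716, 0.2716, 1.23523)  len=0.2740
  (v10,v0,v14) [+-+] → (0, 0.2716, -1.27177)–(-0.2716, 0.2716, -1.23523)  len=0.2740
  (v13,v17,v5) [++-] → (-0.2716, 0.2716, 1.23523)–(0, 0.2716, 1.27177)  len=0.2740
  (v14,v0,v18) [+--] → (-0.2716, 0.2716, -1.23523)–(-0.686926, 0.2716, -1.1003)  len=0.4367
  (v14,v18,v15) [+-+] → (-0.686926, 0.2716, -1.1003)–(-0.83361, 0.2716, -0.898367)  len=0.2496
  (v15,v18,v19) [+--] → (-0.83361, 0.2716, -0.898367)–(-1.18091, 0.2716, -0.4203)  len=0.5909
  (v15,v19,v16) [+-+] → (-1.18091, 0.2716, -0.4203)–(-1.18091, 0.2716, -0.170675)  len=0.2496
  (v16,v19,v20) [+--] → (-1.18091, 0.2716, -0.170675)–(-1.18091, 0.2716, 0.4203)  len=0.5910
  (v16,v20,v17) [+-+] → (-1.18091, 0.2716, 0.4203)–(-0.943582, 0.2716, 0.747008)  len=0.4038
  (v17,v20,v21) [+--] → (-0.943582, 0.2716, 0.747008)–(-0.686926, 0.2716, 1.1003)  len=0.4367
  (v17,v21,v5) [+--] → (-0.686926, 0.2716, 1.1003)–(-0.2716, 0.2716, 1.23523)  len=0.4367

Chained into 1 loop(s):
  loop 1: 20 segments, perimeter = 7.8861
Total perimeter = 7.886


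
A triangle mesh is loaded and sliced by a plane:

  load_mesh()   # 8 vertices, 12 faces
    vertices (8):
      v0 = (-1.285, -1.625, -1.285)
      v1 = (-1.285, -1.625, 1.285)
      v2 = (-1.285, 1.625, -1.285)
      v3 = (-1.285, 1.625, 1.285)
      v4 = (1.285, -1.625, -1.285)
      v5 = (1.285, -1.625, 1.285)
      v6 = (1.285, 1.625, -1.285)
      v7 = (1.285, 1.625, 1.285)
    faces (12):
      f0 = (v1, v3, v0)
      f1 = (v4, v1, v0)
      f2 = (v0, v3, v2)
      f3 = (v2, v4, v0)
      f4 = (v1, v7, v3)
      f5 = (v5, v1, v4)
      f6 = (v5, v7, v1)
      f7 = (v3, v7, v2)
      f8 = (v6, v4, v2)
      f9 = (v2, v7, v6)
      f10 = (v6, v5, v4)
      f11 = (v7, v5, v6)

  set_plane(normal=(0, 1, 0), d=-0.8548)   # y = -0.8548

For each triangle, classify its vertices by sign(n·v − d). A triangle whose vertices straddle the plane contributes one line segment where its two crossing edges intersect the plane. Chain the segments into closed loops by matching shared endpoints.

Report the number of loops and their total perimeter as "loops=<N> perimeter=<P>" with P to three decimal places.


loops=1 perimeter=10.280

Straddling triangles (8 of 12):
  (v1,v3,v0) [-+-] → (-1.285, -0.8548, 1.285)–(-1.285, -0.8548, -0.67595)  len=1.9609
  (v0,v3,v2) [-++] → (-1.285, -0.8548, -0.67595)–(-1.285, -0.8548, -1.285)  len=0.6091
  (v2,v4,v0) [+--] → (0.67595, -0.8548, -1.285)–(-1.285, -0.8548, -1.285)  len=1.9609
  (v1,v7,v3) [-++] → (-0.67595, -0.8548, 1.285)–(-1.285, -0.8548, 1.285)  len=0.6091
  (v5,v7,v1) [-+-] → (1.285, -0.8548, 1.285)–(-0.67595, -0.8548, 1.285)  len=1.9609
  (v6,v4,v2) [+-+] → (1.285, -0.8548, -1.285)–(0.67595, -0.8548, -1.285)  len=0.6091
  (v6,v5,v4) [+--] → (1.285, -0.8548, 0.67595)–(1.285, -0.8548, -1.285)  len=1.9609
  (v7,v5,v6) [+-+] → (1.285, -0.8548, 1.285)–(1.285, -0.8548, 0.67595)  len=0.6091

Chained into 1 loop(s):
  loop 1: 8 segments, perimeter = 10.2800
Total perimeter = 10.280


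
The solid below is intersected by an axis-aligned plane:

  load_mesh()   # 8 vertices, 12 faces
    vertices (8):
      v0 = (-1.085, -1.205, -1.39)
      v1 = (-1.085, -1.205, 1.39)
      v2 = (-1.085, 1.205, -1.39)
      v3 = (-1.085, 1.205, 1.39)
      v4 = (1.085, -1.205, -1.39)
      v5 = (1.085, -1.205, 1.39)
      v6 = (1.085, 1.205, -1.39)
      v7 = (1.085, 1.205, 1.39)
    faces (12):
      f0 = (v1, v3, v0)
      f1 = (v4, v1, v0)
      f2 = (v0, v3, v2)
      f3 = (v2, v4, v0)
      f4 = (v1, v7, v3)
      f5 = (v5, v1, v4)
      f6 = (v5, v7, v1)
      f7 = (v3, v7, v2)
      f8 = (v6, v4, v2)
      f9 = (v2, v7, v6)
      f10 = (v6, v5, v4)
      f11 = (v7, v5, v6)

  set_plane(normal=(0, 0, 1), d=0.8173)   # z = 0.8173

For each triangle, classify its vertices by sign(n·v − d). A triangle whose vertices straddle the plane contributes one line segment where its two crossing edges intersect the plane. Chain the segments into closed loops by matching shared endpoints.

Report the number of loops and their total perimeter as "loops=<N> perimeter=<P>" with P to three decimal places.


Straddling triangles (8 of 12):
  (v1,v3,v0) [++-] → (-1.085, 0.708523, 0.8173)–(-1.085, -1.205, 0.8173)  len=1.9135
  (v4,v1,v0) [-+-] → (-0.637964, -1.205, 0.8173)–(-1.085, -1.205, 0.8173)  len=0.4470
  (v0,v3,v2) [-+-] → (-1.085, 0.708523, 0.8173)–(-1.085, 1.205, 0.8173)  len=0.4965
  (v5,v1,v4) [++-] → (-0.637964, -1.205, 0.8173)–(1.085, -1.205, 0.8173)  len=1.7230
  (v3,v7,v2) [++-] → (0.637964, 1.205, 0.8173)–(-1.085, 1.205, 0.8173)  len=1.7230
  (v2,v7,v6) [-+-] → (0.637964, 1.205, 0.8173)–(1.085, 1.205, 0.8173)  len=0.4470
  (v6,v5,v4) [-+-] → (1.085, -0.708523, 0.8173)–(1.085, -1.205, 0.8173)  len=0.4965
  (v7,v5,v6) [++-] → (1.085, -0.708523, 0.8173)–(1.085, 1.205, 0.8173)  len=1.9135

Chained into 1 loop(s):
  loop 1: 8 segments, perimeter = 9.1600
Total perimeter = 9.160

loops=1 perimeter=9.160


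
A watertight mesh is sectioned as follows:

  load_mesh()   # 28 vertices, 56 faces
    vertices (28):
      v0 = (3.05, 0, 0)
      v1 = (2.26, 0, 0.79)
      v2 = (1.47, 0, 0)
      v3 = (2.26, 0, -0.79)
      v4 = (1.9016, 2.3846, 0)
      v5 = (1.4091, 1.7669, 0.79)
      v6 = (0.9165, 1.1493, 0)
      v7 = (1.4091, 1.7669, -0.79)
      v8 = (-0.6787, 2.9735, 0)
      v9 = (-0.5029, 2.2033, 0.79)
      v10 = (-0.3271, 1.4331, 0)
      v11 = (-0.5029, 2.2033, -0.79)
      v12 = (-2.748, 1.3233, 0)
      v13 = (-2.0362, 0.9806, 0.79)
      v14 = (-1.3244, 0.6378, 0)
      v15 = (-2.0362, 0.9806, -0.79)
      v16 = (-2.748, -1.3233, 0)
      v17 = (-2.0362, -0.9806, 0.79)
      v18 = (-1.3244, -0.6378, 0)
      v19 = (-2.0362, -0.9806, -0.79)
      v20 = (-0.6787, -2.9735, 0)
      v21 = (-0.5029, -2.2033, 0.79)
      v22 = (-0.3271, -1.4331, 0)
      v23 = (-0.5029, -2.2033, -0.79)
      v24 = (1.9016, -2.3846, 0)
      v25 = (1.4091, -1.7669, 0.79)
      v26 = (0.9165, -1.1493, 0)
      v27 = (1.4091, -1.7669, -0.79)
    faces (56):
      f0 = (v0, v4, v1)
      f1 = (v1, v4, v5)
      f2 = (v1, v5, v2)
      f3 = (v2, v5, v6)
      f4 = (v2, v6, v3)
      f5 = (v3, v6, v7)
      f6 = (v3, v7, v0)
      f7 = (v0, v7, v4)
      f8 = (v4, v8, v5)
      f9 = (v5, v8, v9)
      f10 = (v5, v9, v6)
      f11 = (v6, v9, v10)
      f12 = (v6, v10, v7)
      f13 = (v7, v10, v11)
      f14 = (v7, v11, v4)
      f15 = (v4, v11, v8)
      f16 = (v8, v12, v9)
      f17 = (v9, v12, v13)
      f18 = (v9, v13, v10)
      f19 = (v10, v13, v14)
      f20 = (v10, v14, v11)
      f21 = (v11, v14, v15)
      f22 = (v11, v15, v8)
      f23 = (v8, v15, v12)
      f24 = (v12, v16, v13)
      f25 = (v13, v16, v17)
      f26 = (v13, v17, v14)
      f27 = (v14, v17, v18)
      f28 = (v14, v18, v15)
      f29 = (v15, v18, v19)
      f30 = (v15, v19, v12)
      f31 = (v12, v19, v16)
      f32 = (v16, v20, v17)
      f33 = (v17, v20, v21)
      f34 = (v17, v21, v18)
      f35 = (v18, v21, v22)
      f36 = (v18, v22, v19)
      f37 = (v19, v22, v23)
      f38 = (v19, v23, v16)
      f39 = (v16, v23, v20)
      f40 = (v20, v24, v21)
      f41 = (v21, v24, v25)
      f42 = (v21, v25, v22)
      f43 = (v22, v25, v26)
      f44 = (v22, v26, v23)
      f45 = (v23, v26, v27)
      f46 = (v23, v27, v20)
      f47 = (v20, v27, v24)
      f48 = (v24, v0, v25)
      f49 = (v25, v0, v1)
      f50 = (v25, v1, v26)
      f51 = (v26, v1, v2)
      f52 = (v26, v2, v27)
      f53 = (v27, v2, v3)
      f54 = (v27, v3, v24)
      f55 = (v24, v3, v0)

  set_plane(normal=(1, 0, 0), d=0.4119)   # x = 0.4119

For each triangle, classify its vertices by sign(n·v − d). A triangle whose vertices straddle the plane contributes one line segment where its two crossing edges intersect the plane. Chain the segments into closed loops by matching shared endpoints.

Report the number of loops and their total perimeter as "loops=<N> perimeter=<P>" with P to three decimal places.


Straddling triangles (16 of 56):
  (v4,v8,v5) [+-+] → (0.4119, 2.72459, 0)–(0.4119, 2.34321, 0.412671)  len=0.5619
  (v5,v8,v9) [+--] → (0.4119, 2.34321, 0.412671)–(0.4119, 1.9945, 0.79)  len=0.5138
  (v5,v9,v6) [+-+] → (0.4119, 1.9945, 0.79)–(0.4119, 1.524, 0.280847)  len=0.6933
  (v6,v9,v10) [+--] → (0.4119, 1.524, 0.280847)–(0.4119, 1.26445, 0)  len=0.3824
  (v6,v10,v7) [+-+] → (0.4119, 1.26445, 0)–(0.4119, 1.57518, -0.336257)  len=0.4578
  (v7,v10,v11) [+--] → (0.4119, 1.57518, -0.336257)–(0.4119, 1.9945, -0.79)  len=0.6178
  (v7,v11,v4) [+-+] → (0.4119, 1.9945, -0.79)–(0.4119, 2.27228, -0.489442)  len=0.4093
  (v4,v11,v8) [+--] → (0.4119, 2.27228, -0.489442)–(0.4119, 2.72459, 0)  len=0.6664
  (v20,v24,v21) [-+-] → (0.4119, -2.72459, 0)–(0.4119, -2.27228, 0.489442)  len=0.6664
  (v21,v24,v25) [-++] → (0.4119, -2.27228, 0.489442)–(0.4119, -1.9945, 0.79)  len=0.4093
  (v21,v25,v22) [-+-] → (0.4119, -1.9945, 0.79)–(0.4119, -1.57518, 0.336257)  len=0.6178
  (v22,v25,v26) [-++] → (0.4119, -1.57518, 0.336257)–(0.4119, -1.26445, 0)  len=0.4578
  (v22,v26,v23) [-+-] → (0.4119, -1.26445, 0)–(0.4119, -1.524, -0.280847)  len=0.3824
  (v23,v26,v27) [-++] → (0.4119, -1.524, -0.280847)–(0.4119, -1.9945, -0.79)  len=0.6933
  (v23,v27,v20) [-+-] → (0.4119, -1.9945, -0.79)–(0.4119, -2.34321, -0.412671)  len=0.5138
  (v20,v27,v24) [-++] → (0.4119, -2.34321, -0.412671)–(0.4119, -2.72459, 0)  len=0.5619

Chained into 2 loop(s):
  loop 1: 8 segments, perimeter = 4.3027
  loop 2: 8 segments, perimeter = 4.3027
Total perimeter = 8.605

loops=2 perimeter=8.605


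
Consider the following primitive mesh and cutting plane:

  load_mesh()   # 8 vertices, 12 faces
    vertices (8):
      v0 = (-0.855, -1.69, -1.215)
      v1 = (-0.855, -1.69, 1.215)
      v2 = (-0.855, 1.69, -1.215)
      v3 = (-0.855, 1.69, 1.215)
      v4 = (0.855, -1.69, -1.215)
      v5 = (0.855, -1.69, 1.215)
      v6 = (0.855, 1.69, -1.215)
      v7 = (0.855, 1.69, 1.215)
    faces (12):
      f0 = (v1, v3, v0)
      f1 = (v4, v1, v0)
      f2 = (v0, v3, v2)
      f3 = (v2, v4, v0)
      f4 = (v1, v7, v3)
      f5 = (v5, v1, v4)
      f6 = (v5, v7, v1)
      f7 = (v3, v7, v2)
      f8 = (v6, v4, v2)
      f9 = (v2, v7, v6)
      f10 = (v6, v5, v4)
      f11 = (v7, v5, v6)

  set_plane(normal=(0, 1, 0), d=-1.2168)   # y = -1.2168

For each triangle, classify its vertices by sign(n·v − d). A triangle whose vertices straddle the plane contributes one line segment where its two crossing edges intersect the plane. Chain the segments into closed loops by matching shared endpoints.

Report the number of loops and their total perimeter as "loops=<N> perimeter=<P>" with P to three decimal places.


Straddling triangles (8 of 12):
  (v1,v3,v0) [-+-] → (-0.855, -1.2168, 1.215)–(-0.855, -1.2168, -0.8748)  len=2.0898
  (v0,v3,v2) [-++] → (-0.855, -1.2168, -0.8748)–(-0.855, -1.2168, -1.215)  len=0.3402
  (v2,v4,v0) [+--] → (0.6156, -1.2168, -1.215)–(-0.855, -1.2168, -1.215)  len=1.4706
  (v1,v7,v3) [-++] → (-0.6156, -1.2168, 1.215)–(-0.855, -1.2168, 1.215)  len=0.2394
  (v5,v7,v1) [-+-] → (0.855, -1.2168, 1.215)–(-0.6156, -1.2168, 1.215)  len=1.4706
  (v6,v4,v2) [+-+] → (0.855, -1.2168, -1.215)–(0.6156, -1.2168, -1.215)  len=0.2394
  (v6,v5,v4) [+--] → (0.855, -1.2168, 0.8748)–(0.855, -1.2168, -1.215)  len=2.0898
  (v7,v5,v6) [+-+] → (0.855, -1.2168, 1.215)–(0.855, -1.2168, 0.8748)  len=0.3402

Chained into 1 loop(s):
  loop 1: 8 segments, perimeter = 8.2800
Total perimeter = 8.280

loops=1 perimeter=8.280


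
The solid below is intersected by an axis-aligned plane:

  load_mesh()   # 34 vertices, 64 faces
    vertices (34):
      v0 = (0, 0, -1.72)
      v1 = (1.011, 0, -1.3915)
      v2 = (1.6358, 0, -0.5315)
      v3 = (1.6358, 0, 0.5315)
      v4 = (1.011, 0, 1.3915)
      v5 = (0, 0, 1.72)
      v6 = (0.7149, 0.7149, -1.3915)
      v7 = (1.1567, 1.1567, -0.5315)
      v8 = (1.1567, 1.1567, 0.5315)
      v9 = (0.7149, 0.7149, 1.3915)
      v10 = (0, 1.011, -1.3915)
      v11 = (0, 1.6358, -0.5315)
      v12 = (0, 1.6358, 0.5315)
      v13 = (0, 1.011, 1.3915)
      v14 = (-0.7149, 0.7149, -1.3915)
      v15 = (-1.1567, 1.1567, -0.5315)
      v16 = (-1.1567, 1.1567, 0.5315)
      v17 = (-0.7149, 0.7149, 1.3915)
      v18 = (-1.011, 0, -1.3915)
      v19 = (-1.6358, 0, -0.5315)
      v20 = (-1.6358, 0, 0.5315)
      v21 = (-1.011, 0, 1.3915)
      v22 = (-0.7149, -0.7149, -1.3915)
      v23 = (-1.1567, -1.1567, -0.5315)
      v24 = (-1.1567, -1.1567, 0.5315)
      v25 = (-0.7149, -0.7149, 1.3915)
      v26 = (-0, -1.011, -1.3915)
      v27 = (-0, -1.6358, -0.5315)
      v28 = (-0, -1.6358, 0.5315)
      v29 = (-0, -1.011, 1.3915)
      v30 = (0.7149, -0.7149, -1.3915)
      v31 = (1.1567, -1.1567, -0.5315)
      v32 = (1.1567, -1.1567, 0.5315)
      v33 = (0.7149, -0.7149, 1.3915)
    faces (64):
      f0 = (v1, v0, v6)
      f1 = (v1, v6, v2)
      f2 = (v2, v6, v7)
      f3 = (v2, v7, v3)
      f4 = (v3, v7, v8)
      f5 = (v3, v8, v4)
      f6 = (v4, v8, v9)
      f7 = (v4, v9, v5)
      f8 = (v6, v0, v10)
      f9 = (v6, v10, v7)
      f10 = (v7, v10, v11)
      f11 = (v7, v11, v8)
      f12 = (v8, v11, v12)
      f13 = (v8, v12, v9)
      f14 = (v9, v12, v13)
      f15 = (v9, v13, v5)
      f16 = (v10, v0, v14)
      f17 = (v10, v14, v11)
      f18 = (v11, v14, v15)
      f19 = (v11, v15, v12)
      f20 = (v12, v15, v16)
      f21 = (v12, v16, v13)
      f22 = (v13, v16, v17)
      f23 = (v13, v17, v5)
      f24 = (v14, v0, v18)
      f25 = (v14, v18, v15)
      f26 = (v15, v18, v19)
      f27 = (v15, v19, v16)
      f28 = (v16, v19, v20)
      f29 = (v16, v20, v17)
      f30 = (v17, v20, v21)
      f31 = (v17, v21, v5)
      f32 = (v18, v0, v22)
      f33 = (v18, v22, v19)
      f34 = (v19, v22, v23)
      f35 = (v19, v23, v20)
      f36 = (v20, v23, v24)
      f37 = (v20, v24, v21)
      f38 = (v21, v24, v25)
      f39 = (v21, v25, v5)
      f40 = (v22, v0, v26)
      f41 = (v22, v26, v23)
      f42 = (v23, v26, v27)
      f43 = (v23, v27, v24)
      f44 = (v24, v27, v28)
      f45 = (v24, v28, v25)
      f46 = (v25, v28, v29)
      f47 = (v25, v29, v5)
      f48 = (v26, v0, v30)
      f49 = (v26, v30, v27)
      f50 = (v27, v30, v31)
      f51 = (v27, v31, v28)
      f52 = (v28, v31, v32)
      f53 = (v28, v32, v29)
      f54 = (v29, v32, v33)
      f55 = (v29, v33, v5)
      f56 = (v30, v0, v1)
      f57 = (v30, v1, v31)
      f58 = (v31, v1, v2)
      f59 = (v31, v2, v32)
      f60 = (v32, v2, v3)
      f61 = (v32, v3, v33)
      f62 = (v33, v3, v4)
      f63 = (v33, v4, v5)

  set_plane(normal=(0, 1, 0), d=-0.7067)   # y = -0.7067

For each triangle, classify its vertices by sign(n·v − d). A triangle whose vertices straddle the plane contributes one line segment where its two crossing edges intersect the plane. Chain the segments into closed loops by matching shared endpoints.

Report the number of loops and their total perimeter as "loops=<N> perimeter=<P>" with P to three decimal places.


loops=1 perimeter=9.279

Straddling triangles (20 of 64):
  (v18,v0,v22) [++-] → (-0.7067, -0.7067, -1.39527)–(-0.718296, -0.7067, -1.3915)  len=0.0122
  (v18,v22,v19) [+-+] → (-0.718296, -0.7067, -1.3915)–(-0.725463, -0.7067, -1.38164)  len=0.0122
  (v19,v22,v23) [+--] → (-0.725463, -0.7067, -1.38164)–(-1.34309, -0.7067, -0.5315)  len=1.0508
  (v19,v23,v20) [+-+] → (-1.34309, -0.7067, -0.5315)–(-1.34309, -0.7067, -0.117953)  len=0.4135
  (v20,v23,v24) [+--] → (-1.34309, -0.7067, -0.117953)–(-1.34309, -0.7067, 0.5315)  len=0.6495
  (v20,v24,v21) [+-+] → (-1.34309, -0.7067, 0.5315)–(-1.10002, -0.7067, 0.866072)  len=0.4135
  (v21,v24,v25) [+--] → (-1.10002, -0.7067, 0.866072)–(-0.718296, -0.7067, 1.3915)  len=0.6494
  (v21,v25,v5) [+-+] → (-0.718296, -0.7067, 1.3915)–(-0.7067, -0.7067, 1.39527)  len=0.0122
  (v22,v0,v26) [-+-] → (-0.7067, -0.7067, -1.39527)–(0, -0.7067, -1.49037)  len=0.7131
  (v25,v29,v5) [--+] → (0, -0.7067, 1.49037)–(-0.7067, -0.7067, 1.39527)  len=0.7131
  (v26,v0,v30) [-+-] → (0, -0.7067, -1.49037)–(0.7067, -0.7067, -1.39527)  len=0.7131
  (v29,v33,v5) [--+] → (0.7067, -0.7067, 1.39527)–(0, -0.7067, 1.49037)  len=0.7131
  (v30,v0,v1) [-++] → (0.7067, -0.7067, -1.39527)–(0.718296, -0.7067, -1.3915)  len=0.0122
  (v30,v1,v31) [-+-] → (0.718296, -0.7067, -1.3915)–(1.10002, -0.7067, -0.866072)  len=0.6494
  (v31,v1,v2) [-++] → (1.10002, -0.7067, -0.866072)–(1.34309, -0.7067, -0.5315)  len=0.4135
  (v31,v2,v32) [-+-] → (1.34309, -0.7067, -0.5315)–(1.34309, -0.7067, 0.117953)  len=0.6495
  (v32,v2,v3) [-++] → (1.34309, -0.7067, 0.117953)–(1.34309, -0.7067, 0.5315)  len=0.4135
  (v32,v3,v33) [-+-] → (1.34309, -0.7067, 0.5315)–(0.725463, -0.7067, 1.38164)  len=1.0508
  (v33,v3,v4) [-++] → (0.725463, -0.7067, 1.38164)–(0.718296, -0.7067, 1.3915)  len=0.0122
  (v33,v4,v5) [-++] → (0.718296, -0.7067, 1.3915)–(0.7067, -0.7067, 1.39527)  len=0.0122

Chained into 1 loop(s):
  loop 1: 20 segments, perimeter = 9.2790
Total perimeter = 9.279


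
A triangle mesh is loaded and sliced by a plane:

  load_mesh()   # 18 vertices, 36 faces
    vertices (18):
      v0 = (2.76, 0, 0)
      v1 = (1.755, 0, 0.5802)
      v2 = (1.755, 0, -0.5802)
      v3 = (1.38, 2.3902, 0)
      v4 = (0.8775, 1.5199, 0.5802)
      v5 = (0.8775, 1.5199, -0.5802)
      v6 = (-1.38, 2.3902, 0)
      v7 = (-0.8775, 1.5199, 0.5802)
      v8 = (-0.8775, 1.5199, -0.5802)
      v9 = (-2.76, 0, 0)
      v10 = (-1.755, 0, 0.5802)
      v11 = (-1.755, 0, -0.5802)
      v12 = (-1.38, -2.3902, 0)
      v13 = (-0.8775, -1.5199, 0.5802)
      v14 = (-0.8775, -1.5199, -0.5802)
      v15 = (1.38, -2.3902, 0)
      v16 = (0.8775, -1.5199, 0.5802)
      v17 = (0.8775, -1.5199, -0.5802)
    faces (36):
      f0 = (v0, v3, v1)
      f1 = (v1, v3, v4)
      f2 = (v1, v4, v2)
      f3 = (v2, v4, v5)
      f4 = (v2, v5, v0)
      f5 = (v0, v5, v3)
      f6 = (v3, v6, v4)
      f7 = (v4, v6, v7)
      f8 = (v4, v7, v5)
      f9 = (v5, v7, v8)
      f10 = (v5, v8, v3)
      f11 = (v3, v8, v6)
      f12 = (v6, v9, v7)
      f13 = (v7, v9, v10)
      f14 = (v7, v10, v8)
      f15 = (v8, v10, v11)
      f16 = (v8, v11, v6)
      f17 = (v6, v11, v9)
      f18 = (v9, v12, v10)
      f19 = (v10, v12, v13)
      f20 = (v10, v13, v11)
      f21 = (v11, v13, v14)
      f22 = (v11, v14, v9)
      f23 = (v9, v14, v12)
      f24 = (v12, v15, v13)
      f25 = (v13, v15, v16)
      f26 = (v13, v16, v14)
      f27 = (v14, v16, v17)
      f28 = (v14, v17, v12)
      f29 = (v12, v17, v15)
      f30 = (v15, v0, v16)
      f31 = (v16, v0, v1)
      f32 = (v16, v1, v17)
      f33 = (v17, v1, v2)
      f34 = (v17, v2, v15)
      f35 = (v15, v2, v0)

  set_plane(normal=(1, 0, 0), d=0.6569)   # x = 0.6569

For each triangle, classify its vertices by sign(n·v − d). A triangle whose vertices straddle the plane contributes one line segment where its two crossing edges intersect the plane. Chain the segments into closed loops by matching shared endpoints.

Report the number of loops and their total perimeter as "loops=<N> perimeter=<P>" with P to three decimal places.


Straddling triangles (12 of 36):
  (v3,v6,v4) [+-+] → (0.6569, 2.3902, 0)–(0.6569, 1.60494, 0.523504)  len=0.9438
  (v4,v6,v7) [+--] → (0.6569, 1.60494, 0.523504)–(0.6569, 1.5199, 0.5802)  len=0.1022
  (v4,v7,v5) [+-+] → (0.6569, 1.5199, 0.5802)–(0.6569, 1.5199, -0.43434)  len=1.0145
  (v5,v7,v8) [+--] → (0.6569, 1.5199, -0.43434)–(0.6569, 1.5199, -0.5802)  len=0.1459
  (v5,v8,v3) [+-+] → (0.6569, 1.5199, -0.5802)–(0.6569, 2.11143, -0.185844)  len=0.7109
  (v3,v8,v6) [+--] → (0.6569, 2.11143, -0.185844)–(0.6569, 2.3902, 0)  len=0.3350
  (v12,v15,v13) [-+-] → (0.6569, -2.3902, 0)–(0.6569, -2.11143, 0.185844)  len=0.3350
  (v13,v15,v16) [-++] → (0.6569, -2.11143, 0.185844)–(0.6569, -1.5199, 0.5802)  len=0.7109
  (v13,v16,v14) [-+-] → (0.6569, -1.5199, 0.5802)–(0.6569, -1.5199, 0.43434)  len=0.1459
  (v14,v16,v17) [-++] → (0.6569, -1.5199, 0.43434)–(0.6569, -1.5199, -0.5802)  len=1.0145
  (v14,v17,v12) [-+-] → (0.6569, -1.5199, -0.5802)–(0.6569, -1.60494, -0.523504)  len=0.1022
  (v12,v17,v15) [-++] → (0.6569, -1.60494, -0.523504)–(0.6569, -2.3902, 0)  len=0.9438

Chained into 2 loop(s):
  loop 1: 6 segments, perimeter = 3.2523
  loop 2: 6 segments, perimeter = 3.2523
Total perimeter = 6.505

loops=2 perimeter=6.505


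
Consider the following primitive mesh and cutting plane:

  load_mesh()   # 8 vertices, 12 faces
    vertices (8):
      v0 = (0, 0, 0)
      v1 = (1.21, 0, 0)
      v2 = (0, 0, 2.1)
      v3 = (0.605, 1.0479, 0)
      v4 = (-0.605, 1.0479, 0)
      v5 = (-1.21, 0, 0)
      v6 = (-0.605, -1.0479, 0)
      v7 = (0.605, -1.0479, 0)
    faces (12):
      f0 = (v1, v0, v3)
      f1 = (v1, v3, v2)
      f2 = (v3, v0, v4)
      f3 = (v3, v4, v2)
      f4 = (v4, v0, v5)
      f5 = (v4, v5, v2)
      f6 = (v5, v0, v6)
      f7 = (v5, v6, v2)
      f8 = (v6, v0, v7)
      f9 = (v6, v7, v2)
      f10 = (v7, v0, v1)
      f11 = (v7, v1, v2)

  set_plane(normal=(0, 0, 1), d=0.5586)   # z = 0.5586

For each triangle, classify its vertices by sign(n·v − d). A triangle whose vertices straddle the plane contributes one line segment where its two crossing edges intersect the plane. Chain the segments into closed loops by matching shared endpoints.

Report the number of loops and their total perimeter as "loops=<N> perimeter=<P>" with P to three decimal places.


loops=1 perimeter=5.329

Straddling triangles (6 of 12):
  (v1,v3,v2) [--+] → (0.44407, 0.769159, 0.5586)–(0.88814, 0, 0.5586)  len=0.8881
  (v3,v4,v2) [--+] → (-0.44407, 0.769159, 0.5586)–(0.44407, 0.769159, 0.5586)  len=0.8881
  (v4,v5,v2) [--+] → (-0.88814, 0, 0.5586)–(-0.44407, 0.769159, 0.5586)  len=0.8881
  (v5,v6,v2) [--+] → (-0.44407, -0.769159, 0.5586)–(-0.88814, 0, 0.5586)  len=0.8881
  (v6,v7,v2) [--+] → (0.44407, -0.769159, 0.5586)–(-0.44407, -0.769159, 0.5586)  len=0.8881
  (v7,v1,v2) [--+] → (0.88814, 0, 0.5586)–(0.44407, -0.769159, 0.5586)  len=0.8881

Chained into 1 loop(s):
  loop 1: 6 segments, perimeter = 5.3289
Total perimeter = 5.329


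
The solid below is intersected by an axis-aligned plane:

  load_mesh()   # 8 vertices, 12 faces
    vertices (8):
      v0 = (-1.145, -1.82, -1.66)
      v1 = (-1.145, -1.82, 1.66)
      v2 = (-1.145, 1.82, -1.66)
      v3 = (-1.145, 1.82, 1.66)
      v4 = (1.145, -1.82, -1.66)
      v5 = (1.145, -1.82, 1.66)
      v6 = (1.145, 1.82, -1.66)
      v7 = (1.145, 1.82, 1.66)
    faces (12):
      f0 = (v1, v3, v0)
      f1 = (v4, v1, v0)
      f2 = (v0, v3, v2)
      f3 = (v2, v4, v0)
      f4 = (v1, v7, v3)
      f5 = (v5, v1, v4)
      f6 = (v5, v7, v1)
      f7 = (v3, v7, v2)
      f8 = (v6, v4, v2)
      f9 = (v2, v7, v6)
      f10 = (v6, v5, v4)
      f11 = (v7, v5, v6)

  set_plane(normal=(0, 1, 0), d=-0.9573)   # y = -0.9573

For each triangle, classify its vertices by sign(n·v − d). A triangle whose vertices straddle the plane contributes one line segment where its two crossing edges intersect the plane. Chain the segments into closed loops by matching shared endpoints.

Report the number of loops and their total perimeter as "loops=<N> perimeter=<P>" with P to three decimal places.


Straddling triangles (8 of 12):
  (v1,v3,v0) [-+-] → (-1.145, -0.9573, 1.66)–(-1.145, -0.9573, -0.873142)  len=2.5331
  (v0,v3,v2) [-++] → (-1.145, -0.9573, -0.873142)–(-1.145, -0.9573, -1.66)  len=0.7869
  (v2,v4,v0) [+--] → (0.602257, -0.9573, -1.66)–(-1.145, -0.9573, -1.66)  len=1.7473
  (v1,v7,v3) [-++] → (-0.602257, -0.9573, 1.66)–(-1.145, -0.9573, 1.66)  len=0.5427
  (v5,v7,v1) [-+-] → (1.145, -0.9573, 1.66)–(-0.602257, -0.9573, 1.66)  len=1.7473
  (v6,v4,v2) [+-+] → (1.145, -0.9573, -1.66)–(0.602257, -0.9573, -1.66)  len=0.5427
  (v6,v5,v4) [+--] → (1.145, -0.9573, 0.873142)–(1.145, -0.9573, -1.66)  len=2.5331
  (v7,v5,v6) [+-+] → (1.145, -0.9573, 1.66)–(1.145, -0.9573, 0.873142)  len=0.7869

Chained into 1 loop(s):
  loop 1: 8 segments, perimeter = 11.2200
Total perimeter = 11.220

loops=1 perimeter=11.220


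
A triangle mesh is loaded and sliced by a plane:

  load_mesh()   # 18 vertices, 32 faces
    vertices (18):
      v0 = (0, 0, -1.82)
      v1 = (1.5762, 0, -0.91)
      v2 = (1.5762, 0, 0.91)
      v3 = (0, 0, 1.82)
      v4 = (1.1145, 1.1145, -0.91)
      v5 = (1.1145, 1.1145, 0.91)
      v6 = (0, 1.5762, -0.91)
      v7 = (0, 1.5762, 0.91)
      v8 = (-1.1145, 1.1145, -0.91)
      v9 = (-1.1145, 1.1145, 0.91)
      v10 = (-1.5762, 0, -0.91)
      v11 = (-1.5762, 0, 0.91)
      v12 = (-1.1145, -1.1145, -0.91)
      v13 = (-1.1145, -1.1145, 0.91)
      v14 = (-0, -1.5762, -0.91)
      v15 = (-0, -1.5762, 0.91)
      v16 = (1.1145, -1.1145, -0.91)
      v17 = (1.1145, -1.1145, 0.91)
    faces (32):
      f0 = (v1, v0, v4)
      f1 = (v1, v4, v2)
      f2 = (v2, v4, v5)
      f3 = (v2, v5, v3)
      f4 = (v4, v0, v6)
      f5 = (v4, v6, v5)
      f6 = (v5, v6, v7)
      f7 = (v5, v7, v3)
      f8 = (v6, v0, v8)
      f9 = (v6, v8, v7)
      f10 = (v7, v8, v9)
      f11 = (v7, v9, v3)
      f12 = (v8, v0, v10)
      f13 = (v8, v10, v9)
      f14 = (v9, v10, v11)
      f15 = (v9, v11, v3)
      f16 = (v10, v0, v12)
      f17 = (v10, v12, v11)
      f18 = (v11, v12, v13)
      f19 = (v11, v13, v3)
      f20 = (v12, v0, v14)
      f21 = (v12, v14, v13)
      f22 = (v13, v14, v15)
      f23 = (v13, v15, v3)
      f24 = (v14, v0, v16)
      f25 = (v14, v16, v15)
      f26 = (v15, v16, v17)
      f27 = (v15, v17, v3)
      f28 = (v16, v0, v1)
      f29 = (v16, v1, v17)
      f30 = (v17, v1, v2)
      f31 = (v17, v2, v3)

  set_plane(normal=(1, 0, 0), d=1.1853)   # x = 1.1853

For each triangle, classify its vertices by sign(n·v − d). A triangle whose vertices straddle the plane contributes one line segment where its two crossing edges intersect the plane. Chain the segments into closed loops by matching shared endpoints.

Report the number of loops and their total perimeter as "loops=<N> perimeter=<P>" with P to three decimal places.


loops=1 perimeter=7.521

Straddling triangles (8 of 32):
  (v1,v0,v4) [+--] → (1.1853, 0, -1.13568)–(1.1853, 0.943596, -0.91)  len=0.9702
  (v1,v4,v2) [+-+] → (1.1853, 0.943596, -0.91)–(1.1853, 0.943596, -0.63091)  len=0.2791
  (v2,v4,v5) [+--] → (1.1853, 0.943596, -0.63091)–(1.1853, 0.943596, 0.91)  len=1.5409
  (v2,v5,v3) [+--] → (1.1853, 0.943596, 0.91)–(1.1853, 0, 1.13568)  len=0.9702
  (v16,v0,v1) [--+] → (1.1853, 0, -1.13568)–(1.1853, -0.943596, -0.91)  len=0.9702
  (v16,v1,v17) [-+-] → (1.1853, -0.943596, -0.91)–(1.1853, -0.943596, 0.63091)  len=1.5409
  (v17,v1,v2) [-++] → (1.1853, -0.943596, 0.63091)–(1.1853, -0.943596, 0.91)  len=0.2791
  (v17,v2,v3) [-+-] → (1.1853, -0.943596, 0.91)–(1.1853, 0, 1.13568)  len=0.9702

Chained into 1 loop(s):
  loop 1: 8 segments, perimeter = 7.5208
Total perimeter = 7.521
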